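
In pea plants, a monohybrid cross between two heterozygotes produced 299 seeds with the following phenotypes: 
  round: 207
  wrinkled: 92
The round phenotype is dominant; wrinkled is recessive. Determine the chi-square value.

For a monohybrid cross between heterozygotes with complete dominance, the expected phenotypic ratio is 3:1.
Under the 3:1 hypothesis (Σ ratio = 4, N = 299):
  round: 299 × 3/4 = 224.25
  wrinkled: 299 × 1/4 = 74.75
χ² = Σ (O − E)² / E
  round: (207 − 224.25)² / 224.25 = 1.3269
  wrinkled: (92 − 74.75)² / 74.75 = 3.9808
χ² = 1.3269 + 3.9808 = 5.3077 ≈ 5.308

5.308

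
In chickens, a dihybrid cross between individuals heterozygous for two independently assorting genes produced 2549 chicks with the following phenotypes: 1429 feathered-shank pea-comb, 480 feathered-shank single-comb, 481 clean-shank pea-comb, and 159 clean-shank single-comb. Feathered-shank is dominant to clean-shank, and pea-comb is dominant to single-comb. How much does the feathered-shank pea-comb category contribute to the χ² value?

A dihybrid F₂ with independent assortment and complete dominance at both loci gives a 9:3:3:1 phenotypic ratio.
Expected counts for N = 2549 under a 9:3:3:1 ratio (total parts = 16):
  feathered-shank pea-comb: 2549 × 9/16 = 1433.8125
  feathered-shank single-comb: 2549 × 3/16 = 477.9375
  clean-shank pea-comb: 2549 × 3/16 = 477.9375
  clean-shank single-comb: 2549 × 1/16 = 159.3125
Contribution of feathered-shank pea-comb: (1429 − 1433.8125)² / 1433.8125 = 0.0162

0.016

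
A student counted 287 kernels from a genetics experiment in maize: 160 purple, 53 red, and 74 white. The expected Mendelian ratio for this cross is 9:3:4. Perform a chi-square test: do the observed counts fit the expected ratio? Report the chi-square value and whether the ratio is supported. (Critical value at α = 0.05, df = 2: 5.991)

0.096; consistent

The 9:3:4 ratio has 16 parts, so with N = 287 the expected counts are:
  purple: 287 × 9/16 = 161.4375
  red: 287 × 3/16 = 53.8125
  white: 287 × 4/16 = 71.75
χ² = Σ (O − E)² / E
  purple: (160 − 161.4375)² / 161.4375 = 0.0128
  red: (53 − 53.8125)² / 53.8125 = 0.0123
  white: (74 − 71.75)² / 71.75 = 0.0706
χ² = 0.0128 + 0.0123 + 0.0706 = 0.0957 ≈ 0.096
Degrees of freedom = 3 − 1 = 2; critical value at α = 0.05 is 5.991.
Since 0.096 < 5.991, we fail to reject the null hypothesis — the data are consistent with the 9:3:4 ratio.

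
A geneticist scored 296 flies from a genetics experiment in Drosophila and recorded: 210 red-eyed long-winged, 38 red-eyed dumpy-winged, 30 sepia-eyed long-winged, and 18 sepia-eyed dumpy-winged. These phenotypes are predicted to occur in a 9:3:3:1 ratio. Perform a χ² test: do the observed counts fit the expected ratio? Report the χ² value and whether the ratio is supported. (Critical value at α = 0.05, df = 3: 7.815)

Under the 9:3:3:1 hypothesis (Σ ratio = 16, N = 296):
  red-eyed long-winged: 296 × 9/16 = 166.5
  red-eyed dumpy-winged: 296 × 3/16 = 55.5
  sepia-eyed long-winged: 296 × 3/16 = 55.5
  sepia-eyed dumpy-winged: 296 × 1/16 = 18.5
χ² = Σ (O − E)² / E
  red-eyed long-winged: (210 − 166.5)² / 166.5 = 11.3649
  red-eyed dumpy-winged: (38 − 55.5)² / 55.5 = 5.5180
  sepia-eyed long-winged: (30 − 55.5)² / 55.5 = 11.7162
  sepia-eyed dumpy-winged: (18 − 18.5)² / 18.5 = 0.0135
χ² = 11.3649 + 5.5180 + 11.7162 + 0.0135 = 28.6126 ≈ 28.613
Degrees of freedom = 4 − 1 = 3; critical value at α = 0.05 is 7.815.
Since 28.613 > 7.815, we reject the null hypothesis — the data do not fit the 9:3:3:1 ratio.

28.613; not consistent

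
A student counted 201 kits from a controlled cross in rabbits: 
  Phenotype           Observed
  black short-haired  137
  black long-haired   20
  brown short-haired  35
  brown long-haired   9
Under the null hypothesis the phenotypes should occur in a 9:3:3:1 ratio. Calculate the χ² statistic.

14.571

The 9:3:3:1 ratio has 16 parts, so with N = 201 the expected counts are:
  black short-haired: 201 × 9/16 = 113.0625
  black long-haired: 201 × 3/16 = 37.6875
  brown short-haired: 201 × 3/16 = 37.6875
  brown long-haired: 201 × 1/16 = 12.5625
χ² = Σ (O − E)² / E
  black short-haired: (137 − 113.0625)² / 113.0625 = 5.0680
  black long-haired: (20 − 37.6875)² / 37.6875 = 8.3011
  brown short-haired: (35 − 37.6875)² / 37.6875 = 0.1916
  brown long-haired: (9 − 12.5625)² / 12.5625 = 1.0103
χ² = 5.0680 + 8.3011 + 0.1916 + 1.0103 = 14.571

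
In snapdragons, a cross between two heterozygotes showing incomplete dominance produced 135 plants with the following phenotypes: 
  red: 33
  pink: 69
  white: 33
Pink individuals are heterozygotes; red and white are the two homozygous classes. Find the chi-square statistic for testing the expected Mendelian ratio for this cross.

With incomplete dominance, a heterozygote × heterozygote cross gives a 1:2:1 phenotypic ratio.
The 1:2:1 ratio has 4 parts, so with N = 135 the expected counts are:
  red: 135 × 1/4 = 33.75
  pink: 135 × 2/4 = 67.5
  white: 135 × 1/4 = 33.75
χ² = Σ (O − E)² / E
  red: (33 − 33.75)² / 33.75 = 0.0167
  pink: (69 − 67.5)² / 67.5 = 0.0333
  white: (33 − 33.75)² / 33.75 = 0.0167
χ² = 0.0167 + 0.0333 + 0.0167 = 0.0667 ≈ 0.067

0.067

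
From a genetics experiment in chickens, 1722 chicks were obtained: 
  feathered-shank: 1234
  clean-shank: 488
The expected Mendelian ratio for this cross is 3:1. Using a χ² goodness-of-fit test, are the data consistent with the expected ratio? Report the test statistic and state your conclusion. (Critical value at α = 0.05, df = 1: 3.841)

Total ratio parts = 4. Expected numbers out of 1722:
  feathered-shank: 1722 × 3/4 = 1291.5
  clean-shank: 1722 × 1/4 = 430.5
χ² = Σ (O − E)² / E
  feathered-shank: (1234 − 1291.5)² / 1291.5 = 2.5600
  clean-shank: (488 − 430.5)² / 430.5 = 7.6800
χ² = 2.5600 + 7.6800 = 10.240
Degrees of freedom = 2 − 1 = 1; critical value at α = 0.05 is 3.841.
Since 10.240 > 3.841, we reject the null hypothesis — the data do not fit the 3:1 ratio.

10.240; not consistent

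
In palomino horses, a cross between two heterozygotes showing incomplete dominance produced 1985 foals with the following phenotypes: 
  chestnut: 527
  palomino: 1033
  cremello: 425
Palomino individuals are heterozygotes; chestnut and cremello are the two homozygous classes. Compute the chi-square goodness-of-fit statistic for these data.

With incomplete dominance, a heterozygote × heterozygote cross gives a 1:2:1 phenotypic ratio.
The 1:2:1 ratio has 4 parts, so with N = 1985 the expected counts are:
  chestnut: 1985 × 1/4 = 496.25
  palomino: 1985 × 2/4 = 992.5
  cremello: 1985 × 1/4 = 496.25
χ² = Σ (O − E)² / E
  chestnut: (527 − 496.25)² / 496.25 = 1.9054
  palomino: (1033 − 992.5)² / 992.5 = 1.6526
  cremello: (425 − 496.25)² / 496.25 = 10.2298
χ² = 1.9054 + 1.6526 + 10.2298 = 13.7878 ≈ 13.788

13.788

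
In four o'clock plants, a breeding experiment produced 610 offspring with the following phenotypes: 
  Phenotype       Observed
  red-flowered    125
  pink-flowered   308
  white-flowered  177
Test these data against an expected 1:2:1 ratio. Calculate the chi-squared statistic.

Under the 1:2:1 hypothesis (Σ ratio = 4, N = 610):
  red-flowered: 610 × 1/4 = 152.5
  pink-flowered: 610 × 2/4 = 305
  white-flowered: 610 × 1/4 = 152.5
χ² = Σ (O − E)² / E
  red-flowered: (125 − 152.5)² / 152.5 = 4.9590
  pink-flowered: (308 − 305)² / 305 = 0.0295
  white-flowered: (177 − 152.5)² / 152.5 = 3.9361
χ² = 4.9590 + 0.0295 + 3.9361 = 8.9246 ≈ 8.925

8.925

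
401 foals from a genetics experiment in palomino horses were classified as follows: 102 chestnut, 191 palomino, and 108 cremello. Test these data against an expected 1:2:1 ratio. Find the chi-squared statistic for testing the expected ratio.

1.080

Total ratio parts = 4. Expected numbers out of 401:
  chestnut: 401 × 1/4 = 100.25
  palomino: 401 × 2/4 = 200.5
  cremello: 401 × 1/4 = 100.25
χ² = Σ (O − E)² / E
  chestnut: (102 − 100.25)² / 100.25 = 0.0305
  palomino: (191 − 200.5)² / 200.5 = 0.4501
  cremello: (108 − 100.25)² / 100.25 = 0.5991
χ² = 0.0305 + 0.4501 + 0.5991 = 1.0797 ≈ 1.080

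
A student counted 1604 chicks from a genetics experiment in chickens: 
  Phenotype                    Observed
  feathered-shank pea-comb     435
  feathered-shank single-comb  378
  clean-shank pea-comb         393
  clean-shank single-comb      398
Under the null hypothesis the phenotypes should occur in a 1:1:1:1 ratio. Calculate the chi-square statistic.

4.384

Under the 1:1:1:1 hypothesis (Σ ratio = 4, N = 1604):
  feathered-shank pea-comb: 1604 × 1/4 = 401
  feathered-shank single-comb: 1604 × 1/4 = 401
  clean-shank pea-comb: 1604 × 1/4 = 401
  clean-shank single-comb: 1604 × 1/4 = 401
χ² = Σ (O − E)² / E
  feathered-shank pea-comb: (435 − 401)² / 401 = 2.8828
  feathered-shank single-comb: (378 − 401)² / 401 = 1.3192
  clean-shank pea-comb: (393 − 401)² / 401 = 0.1596
  clean-shank single-comb: (398 − 401)² / 401 = 0.0224
χ² = 2.8828 + 1.3192 + 0.1596 + 0.0224 = 4.384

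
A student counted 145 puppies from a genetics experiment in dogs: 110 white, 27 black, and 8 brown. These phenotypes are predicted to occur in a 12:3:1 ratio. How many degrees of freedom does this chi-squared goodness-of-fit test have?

A goodness-of-fit test with 3 phenotype classes has df = 3 − 1 = 2.

2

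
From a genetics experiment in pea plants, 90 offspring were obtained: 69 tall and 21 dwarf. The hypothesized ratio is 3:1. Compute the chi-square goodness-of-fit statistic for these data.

The 3:1 ratio has 4 parts, so with N = 90 the expected counts are:
  tall: 90 × 3/4 = 67.5
  dwarf: 90 × 1/4 = 22.5
χ² = Σ (O − E)² / E
  tall: (69 − 67.5)² / 67.5 = 0.0333
  dwarf: (21 − 22.5)² / 22.5 = 0.1000
χ² = 0.0333 + 0.1000 = 0.1333 ≈ 0.133

0.133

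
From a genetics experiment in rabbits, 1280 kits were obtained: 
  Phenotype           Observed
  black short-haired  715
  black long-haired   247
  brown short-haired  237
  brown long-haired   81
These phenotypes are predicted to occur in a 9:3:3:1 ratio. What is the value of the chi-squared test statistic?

Expected counts for N = 1280 under a 9:3:3:1 ratio (total parts = 16):
  black short-haired: 1280 × 9/16 = 720
  black long-haired: 1280 × 3/16 = 240
  brown short-haired: 1280 × 3/16 = 240
  brown long-haired: 1280 × 1/16 = 80
χ² = Σ (O − E)² / E
  black short-haired: (715 − 720)² / 720 = 0.0347
  black long-haired: (247 − 240)² / 240 = 0.2042
  brown short-haired: (237 − 240)² / 240 = 0.0375
  brown long-haired: (81 − 80)² / 80 = 0.0125
χ² = 0.0347 + 0.2042 + 0.0375 + 0.0125 = 0.2889 ≈ 0.289

0.289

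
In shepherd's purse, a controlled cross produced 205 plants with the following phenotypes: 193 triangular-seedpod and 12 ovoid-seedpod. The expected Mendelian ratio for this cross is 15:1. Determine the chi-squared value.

0.055

Expected counts for N = 205 under a 15:1 ratio (total parts = 16):
  triangular-seedpod: 205 × 15/16 = 192.1875
  ovoid-seedpod: 205 × 1/16 = 12.8125
χ² = Σ (O − E)² / E
  triangular-seedpod: (193 − 192.1875)² / 192.1875 = 0.0034
  ovoid-seedpod: (12 − 12.8125)² / 12.8125 = 0.0515
χ² = 0.0034 + 0.0515 = 0.0549 ≈ 0.055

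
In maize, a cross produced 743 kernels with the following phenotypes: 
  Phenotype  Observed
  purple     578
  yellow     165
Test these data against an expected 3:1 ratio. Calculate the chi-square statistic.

3.091

Expected counts for N = 743 under a 3:1 ratio (total parts = 4):
  purple: 743 × 3/4 = 557.25
  yellow: 743 × 1/4 = 185.75
χ² = Σ (O − E)² / E
  purple: (578 − 557.25)² / 557.25 = 0.7727
  yellow: (165 − 185.75)² / 185.75 = 2.3180
χ² = 0.7727 + 2.3180 = 3.0907 ≈ 3.091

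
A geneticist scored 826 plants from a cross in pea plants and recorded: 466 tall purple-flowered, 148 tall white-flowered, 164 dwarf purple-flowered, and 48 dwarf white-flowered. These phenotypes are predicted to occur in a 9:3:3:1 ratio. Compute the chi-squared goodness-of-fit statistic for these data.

Expected counts for N = 826 under a 9:3:3:1 ratio (total parts = 16):
  tall purple-flowered: 826 × 9/16 = 464.625
  tall white-flowered: 826 × 3/16 = 154.875
  dwarf purple-flowered: 826 × 3/16 = 154.875
  dwarf white-flowered: 826 × 1/16 = 51.625
χ² = Σ (O − E)² / E
  tall purple-flowered: (466 − 464.625)² / 464.625 = 0.0041
  tall white-flowered: (148 − 154.875)² / 154.875 = 0.3052
  dwarf purple-flowered: (164 − 154.875)² / 154.875 = 0.5376
  dwarf white-flowered: (48 − 51.625)² / 51.625 = 0.2545
χ² = 0.0041 + 0.3052 + 0.5376 + 0.2545 = 1.1014 ≈ 1.101

1.101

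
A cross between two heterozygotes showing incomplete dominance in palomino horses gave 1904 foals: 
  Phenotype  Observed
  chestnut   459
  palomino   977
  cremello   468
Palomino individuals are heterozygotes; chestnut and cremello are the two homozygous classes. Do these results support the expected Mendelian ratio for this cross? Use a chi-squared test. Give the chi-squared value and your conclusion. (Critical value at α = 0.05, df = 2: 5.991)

With incomplete dominance, a heterozygote × heterozygote cross gives a 1:2:1 phenotypic ratio.
Under the 1:2:1 hypothesis (Σ ratio = 4, N = 1904):
  chestnut: 1904 × 1/4 = 476
  palomino: 1904 × 2/4 = 952
  cremello: 1904 × 1/4 = 476
χ² = Σ (O − E)² / E
  chestnut: (459 − 476)² / 476 = 0.6071
  palomino: (977 − 952)² / 952 = 0.6565
  cremello: (468 − 476)² / 476 = 0.1345
χ² = 0.6071 + 0.6565 + 0.1345 = 1.3981 ≈ 1.398
Degrees of freedom = 3 − 1 = 2; critical value at α = 0.05 is 5.991.
Since 1.398 < 5.991, we fail to reject the null hypothesis — the data are consistent with the 1:2:1 ratio.

1.398; consistent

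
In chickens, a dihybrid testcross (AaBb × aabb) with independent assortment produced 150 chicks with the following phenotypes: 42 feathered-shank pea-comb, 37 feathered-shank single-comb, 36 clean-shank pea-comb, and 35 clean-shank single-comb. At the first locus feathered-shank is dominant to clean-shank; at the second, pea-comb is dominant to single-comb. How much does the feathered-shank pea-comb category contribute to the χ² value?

A dihybrid testcross with independent assortment gives a 1:1:1:1 ratio.
Total ratio parts = 4. Expected numbers out of 150:
  feathered-shank pea-comb: 150 × 1/4 = 37.5
  feathered-shank single-comb: 150 × 1/4 = 37.5
  clean-shank pea-comb: 150 × 1/4 = 37.5
  clean-shank single-comb: 150 × 1/4 = 37.5
Contribution of feathered-shank pea-comb: (42 − 37.5)² / 37.5 = 0.5400

0.540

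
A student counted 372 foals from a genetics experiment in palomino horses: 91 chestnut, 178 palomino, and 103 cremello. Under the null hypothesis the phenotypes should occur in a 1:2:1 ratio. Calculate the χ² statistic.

The 1:2:1 ratio has 4 parts, so with N = 372 the expected counts are:
  chestnut: 372 × 1/4 = 93
  palomino: 372 × 2/4 = 186
  cremello: 372 × 1/4 = 93
χ² = Σ (O − E)² / E
  chestnut: (91 − 93)² / 93 = 0.0430
  palomino: (178 − 186)² / 186 = 0.3441
  cremello: (103 − 93)² / 93 = 1.0753
χ² = 0.0430 + 0.3441 + 1.0753 = 1.4624 ≈ 1.462

1.462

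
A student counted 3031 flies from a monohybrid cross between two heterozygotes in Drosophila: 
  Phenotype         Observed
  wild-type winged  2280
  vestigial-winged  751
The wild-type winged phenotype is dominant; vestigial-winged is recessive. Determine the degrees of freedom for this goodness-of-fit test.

For a monohybrid cross between heterozygotes with complete dominance, the expected phenotypic ratio is 3:1.
A goodness-of-fit test with 2 phenotype classes has df = 2 − 1 = 1.

1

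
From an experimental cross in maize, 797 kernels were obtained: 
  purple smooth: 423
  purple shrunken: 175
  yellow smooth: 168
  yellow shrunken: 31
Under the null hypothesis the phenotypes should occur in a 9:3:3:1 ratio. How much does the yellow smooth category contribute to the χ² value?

Expected counts for N = 797 under a 9:3:3:1 ratio (total parts = 16):
  purple smooth: 797 × 9/16 = 448.3125
  purple shrunken: 797 × 3/16 = 149.4375
  yellow smooth: 797 × 3/16 = 149.4375
  yellow shrunken: 797 × 1/16 = 49.8125
Contribution of yellow smooth: (168 − 149.4375)² / 149.4375 = 2.3058

2.306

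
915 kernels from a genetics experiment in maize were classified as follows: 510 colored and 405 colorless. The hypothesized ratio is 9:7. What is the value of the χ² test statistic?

Total ratio parts = 16. Expected numbers out of 915:
  colored: 915 × 9/16 = 514.6875
  colorless: 915 × 7/16 = 400.3125
χ² = Σ (O − E)² / E
  colored: (510 − 514.6875)² / 514.6875 = 0.0427
  colorless: (405 − 400.3125)² / 400.3125 = 0.0549
χ² = 0.0427 + 0.0549 = 0.0976 ≈ 0.098

0.098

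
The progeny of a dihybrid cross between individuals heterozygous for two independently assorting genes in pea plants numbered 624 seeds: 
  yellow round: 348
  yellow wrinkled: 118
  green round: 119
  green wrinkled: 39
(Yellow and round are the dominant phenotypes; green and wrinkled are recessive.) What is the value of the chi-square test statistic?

0.068

A dihybrid F₂ with independent assortment and complete dominance at both loci gives a 9:3:3:1 phenotypic ratio.
The 9:3:3:1 ratio has 16 parts, so with N = 624 the expected counts are:
  yellow round: 624 × 9/16 = 351
  yellow wrinkled: 624 × 3/16 = 117
  green round: 624 × 3/16 = 117
  green wrinkled: 624 × 1/16 = 39
χ² = Σ (O − E)² / E
  yellow round: (348 − 351)² / 351 = 0.0256
  yellow wrinkled: (118 − 117)² / 117 = 0.0085
  green round: (119 − 117)² / 117 = 0.0342
  green wrinkled: (39 − 39)² / 39 = 0.0000
χ² = 0.0256 + 0.0085 + 0.0342 + 0.0000 = 0.0683 ≈ 0.068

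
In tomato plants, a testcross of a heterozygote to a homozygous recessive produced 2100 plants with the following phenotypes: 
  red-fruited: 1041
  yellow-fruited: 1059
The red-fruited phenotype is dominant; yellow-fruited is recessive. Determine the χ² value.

0.154

A testcross of a heterozygote (Aa × aa) gives a 1:1 phenotypic ratio.
Expected counts for N = 2100 under a 1:1 ratio (total parts = 2):
  red-fruited: 2100 × 1/2 = 1050
  yellow-fruited: 2100 × 1/2 = 1050
χ² = Σ (O − E)² / E
  red-fruited: (1041 − 1050)² / 1050 = 0.0771
  yellow-fruited: (1059 − 1050)² / 1050 = 0.0771
χ² = 0.0771 + 0.0771 = 0.1542 ≈ 0.154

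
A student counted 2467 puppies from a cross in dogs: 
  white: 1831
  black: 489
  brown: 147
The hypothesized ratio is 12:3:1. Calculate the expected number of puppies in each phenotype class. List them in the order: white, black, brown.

Total ratio parts = 16. Expected numbers out of 2467:
  white: 2467 × 12/16 = 1850.25
  black: 2467 × 3/16 = 462.5625
  brown: 2467 × 1/16 = 154.1875

1850.25, 462.5625, 154.1875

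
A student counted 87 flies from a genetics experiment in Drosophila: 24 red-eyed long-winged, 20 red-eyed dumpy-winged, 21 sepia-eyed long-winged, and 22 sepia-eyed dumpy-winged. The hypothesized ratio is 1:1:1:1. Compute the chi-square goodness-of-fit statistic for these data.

Expected counts for N = 87 under a 1:1:1:1 ratio (total parts = 4):
  red-eyed long-winged: 87 × 1/4 = 21.75
  red-eyed dumpy-winged: 87 × 1/4 = 21.75
  sepia-eyed long-winged: 87 × 1/4 = 21.75
  sepia-eyed dumpy-winged: 87 × 1/4 = 21.75
χ² = Σ (O − E)² / E
  red-eyed long-winged: (24 − 21.75)² / 21.75 = 0.2328
  red-eyed dumpy-winged: (20 − 21.75)² / 21.75 = 0.1408
  sepia-eyed long-winged: (21 − 21.75)² / 21.75 = 0.0259
  sepia-eyed dumpy-winged: (22 − 21.75)² / 21.75 = 0.0029
χ² = 0.2328 + 0.1408 + 0.0259 + 0.0029 = 0.4024 ≈ 0.402

0.402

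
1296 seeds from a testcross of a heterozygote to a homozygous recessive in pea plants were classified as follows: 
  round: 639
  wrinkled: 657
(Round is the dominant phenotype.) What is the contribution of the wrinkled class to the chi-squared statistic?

A testcross of a heterozygote (Aa × aa) gives a 1:1 phenotypic ratio.
Total ratio parts = 2. Expected numbers out of 1296:
  round: 1296 × 1/2 = 648
  wrinkled: 1296 × 1/2 = 648
Contribution of wrinkled: (657 − 648)² / 648 = 0.1250

0.125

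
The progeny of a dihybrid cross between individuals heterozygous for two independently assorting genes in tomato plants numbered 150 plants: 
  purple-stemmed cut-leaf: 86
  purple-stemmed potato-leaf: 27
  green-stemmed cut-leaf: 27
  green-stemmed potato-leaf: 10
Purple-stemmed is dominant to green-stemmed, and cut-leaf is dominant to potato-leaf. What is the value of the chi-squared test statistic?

0.163

A dihybrid F₂ with independent assortment and complete dominance at both loci gives a 9:3:3:1 phenotypic ratio.
Under the 9:3:3:1 hypothesis (Σ ratio = 16, N = 150):
  purple-stemmed cut-leaf: 150 × 9/16 = 84.375
  purple-stemmed potato-leaf: 150 × 3/16 = 28.125
  green-stemmed cut-leaf: 150 × 3/16 = 28.125
  green-stemmed potato-leaf: 150 × 1/16 = 9.375
χ² = Σ (O − E)² / E
  purple-stemmed cut-leaf: (86 − 84.375)² / 84.375 = 0.0313
  purple-stemmed potato-leaf: (27 − 28.125)² / 28.125 = 0.0450
  green-stemmed cut-leaf: (27 − 28.125)² / 28.125 = 0.0450
  green-stemmed potato-leaf: (10 − 9.375)² / 9.375 = 0.0417
χ² = 0.0313 + 0.0450 + 0.0450 + 0.0417 = 0.163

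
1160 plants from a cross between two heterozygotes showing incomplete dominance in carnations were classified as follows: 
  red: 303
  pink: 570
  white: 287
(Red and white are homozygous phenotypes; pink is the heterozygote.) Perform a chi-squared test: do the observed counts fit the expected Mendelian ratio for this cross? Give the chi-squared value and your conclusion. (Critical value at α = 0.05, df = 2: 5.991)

0.786; consistent

With incomplete dominance, a heterozygote × heterozygote cross gives a 1:2:1 phenotypic ratio.
Expected counts for N = 1160 under a 1:2:1 ratio (total parts = 4):
  red: 1160 × 1/4 = 290
  pink: 1160 × 2/4 = 580
  white: 1160 × 1/4 = 290
χ² = Σ (O − E)² / E
  red: (303 − 290)² / 290 = 0.5828
  pink: (570 − 580)² / 580 = 0.1724
  white: (287 − 290)² / 290 = 0.0310
χ² = 0.5828 + 0.1724 + 0.0310 = 0.7862 ≈ 0.786
Degrees of freedom = 3 − 1 = 2; critical value at α = 0.05 is 5.991.
Since 0.786 < 5.991, we fail to reject the null hypothesis — the data are consistent with the 1:2:1 ratio.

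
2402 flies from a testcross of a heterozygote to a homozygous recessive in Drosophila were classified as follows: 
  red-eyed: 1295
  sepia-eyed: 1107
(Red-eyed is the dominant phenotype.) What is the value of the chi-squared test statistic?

A testcross of a heterozygote (Aa × aa) gives a 1:1 phenotypic ratio.
The 1:1 ratio has 2 parts, so with N = 2402 the expected counts are:
  red-eyed: 2402 × 1/2 = 1201
  sepia-eyed: 2402 × 1/2 = 1201
χ² = Σ (O − E)² / E
  red-eyed: (1295 − 1201)² / 1201 = 7.3572
  sepia-eyed: (1107 − 1201)² / 1201 = 7.3572
χ² = 7.3572 + 7.3572 = 14.7144 ≈ 14.714

14.714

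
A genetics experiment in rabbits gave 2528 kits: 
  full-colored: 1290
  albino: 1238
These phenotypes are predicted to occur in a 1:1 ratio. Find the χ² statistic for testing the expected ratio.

Under the 1:1 hypothesis (Σ ratio = 2, N = 2528):
  full-colored: 2528 × 1/2 = 1264
  albino: 2528 × 1/2 = 1264
χ² = Σ (O − E)² / E
  full-colored: (1290 − 1264)² / 1264 = 0.5348
  albino: (1238 − 1264)² / 1264 = 0.5348
χ² = 0.5348 + 0.5348 = 1.0696 ≈ 1.070

1.070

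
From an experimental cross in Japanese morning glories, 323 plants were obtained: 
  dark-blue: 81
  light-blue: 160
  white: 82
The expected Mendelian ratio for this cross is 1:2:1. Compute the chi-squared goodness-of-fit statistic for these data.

Under the 1:2:1 hypothesis (Σ ratio = 4, N = 323):
  dark-blue: 323 × 1/4 = 80.75
  light-blue: 323 × 2/4 = 161.5
  white: 323 × 1/4 = 80.75
χ² = Σ (O − E)² / E
  dark-blue: (81 − 80.75)² / 80.75 = 0.0008
  light-blue: (160 − 161.5)² / 161.5 = 0.0139
  white: (82 − 80.75)² / 80.75 = 0.0193
χ² = 0.0008 + 0.0139 + 0.0193 = 0.034

0.034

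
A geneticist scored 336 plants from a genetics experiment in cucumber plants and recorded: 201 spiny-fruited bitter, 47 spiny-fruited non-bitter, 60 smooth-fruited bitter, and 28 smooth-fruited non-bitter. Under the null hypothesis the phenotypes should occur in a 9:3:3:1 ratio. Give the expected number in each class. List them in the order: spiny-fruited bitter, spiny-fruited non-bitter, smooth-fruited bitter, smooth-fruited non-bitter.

189, 63, 63, 21

Under the 9:3:3:1 hypothesis (Σ ratio = 16, N = 336):
  spiny-fruited bitter: 336 × 9/16 = 189
  spiny-fruited non-bitter: 336 × 3/16 = 63
  smooth-fruited bitter: 336 × 3/16 = 63
  smooth-fruited non-bitter: 336 × 1/16 = 21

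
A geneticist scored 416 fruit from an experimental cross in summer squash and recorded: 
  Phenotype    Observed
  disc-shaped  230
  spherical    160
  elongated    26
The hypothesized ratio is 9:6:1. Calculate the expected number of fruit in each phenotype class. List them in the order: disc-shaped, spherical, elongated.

234, 156, 26

Under the 9:6:1 hypothesis (Σ ratio = 16, N = 416):
  disc-shaped: 416 × 9/16 = 234
  spherical: 416 × 6/16 = 156
  elongated: 416 × 1/16 = 26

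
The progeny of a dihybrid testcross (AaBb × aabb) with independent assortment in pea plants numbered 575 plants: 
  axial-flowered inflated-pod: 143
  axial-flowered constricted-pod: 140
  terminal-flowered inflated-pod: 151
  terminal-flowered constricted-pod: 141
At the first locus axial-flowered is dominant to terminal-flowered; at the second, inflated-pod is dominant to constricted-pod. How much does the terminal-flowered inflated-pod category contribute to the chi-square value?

A dihybrid testcross with independent assortment gives a 1:1:1:1 ratio.
Total ratio parts = 4. Expected numbers out of 575:
  axial-flowered inflated-pod: 575 × 1/4 = 143.75
  axial-flowered constricted-pod: 575 × 1/4 = 143.75
  terminal-flowered inflated-pod: 575 × 1/4 = 143.75
  terminal-flowered constricted-pod: 575 × 1/4 = 143.75
Contribution of terminal-flowered inflated-pod: (151 − 143.75)² / 143.75 = 0.3657

0.366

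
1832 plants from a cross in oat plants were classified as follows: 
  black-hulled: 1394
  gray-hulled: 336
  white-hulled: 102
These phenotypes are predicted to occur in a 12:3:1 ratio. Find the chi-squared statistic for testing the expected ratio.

1.820

Total ratio parts = 16. Expected numbers out of 1832:
  black-hulled: 1832 × 12/16 = 1374
  gray-hulled: 1832 × 3/16 = 343.5
  white-hulled: 1832 × 1/16 = 114.5
χ² = Σ (O − E)² / E
  black-hulled: (1394 − 1374)² / 1374 = 0.2911
  gray-hulled: (336 − 343.5)² / 343.5 = 0.1638
  white-hulled: (102 − 114.5)² / 114.5 = 1.3646
χ² = 0.2911 + 0.1638 + 1.3646 = 1.8195 ≈ 1.820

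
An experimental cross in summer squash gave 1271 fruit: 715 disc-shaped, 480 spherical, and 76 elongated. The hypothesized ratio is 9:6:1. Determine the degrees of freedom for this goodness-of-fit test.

2

A goodness-of-fit test with 3 phenotype classes has df = 3 − 1 = 2.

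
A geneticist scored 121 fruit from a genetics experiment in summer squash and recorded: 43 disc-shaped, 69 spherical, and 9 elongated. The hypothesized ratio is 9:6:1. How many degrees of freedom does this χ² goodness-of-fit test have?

2

A goodness-of-fit test with 3 phenotype classes has df = 3 − 1 = 2.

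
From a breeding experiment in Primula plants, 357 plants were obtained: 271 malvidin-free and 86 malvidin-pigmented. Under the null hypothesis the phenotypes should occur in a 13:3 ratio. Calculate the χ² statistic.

6.681

Under the 13:3 hypothesis (Σ ratio = 16, N = 357):
  malvidin-free: 357 × 13/16 = 290.0625
  malvidin-pigmented: 357 × 3/16 = 66.9375
χ² = Σ (O − E)² / E
  malvidin-free: (271 − 290.0625)² / 290.0625 = 1.2528
  malvidin-pigmented: (86 − 66.9375)² / 66.9375 = 5.4286
χ² = 1.2528 + 5.4286 = 6.6814 ≈ 6.681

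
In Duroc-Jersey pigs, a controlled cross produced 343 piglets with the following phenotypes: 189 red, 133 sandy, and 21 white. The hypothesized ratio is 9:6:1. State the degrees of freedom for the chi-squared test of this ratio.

A goodness-of-fit test with 3 phenotype classes has df = 3 − 1 = 2.

2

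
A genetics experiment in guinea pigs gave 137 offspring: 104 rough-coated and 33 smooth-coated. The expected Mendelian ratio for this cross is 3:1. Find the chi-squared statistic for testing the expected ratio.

Under the 3:1 hypothesis (Σ ratio = 4, N = 137):
  rough-coated: 137 × 3/4 = 102.75
  smooth-coated: 137 × 1/4 = 34.25
χ² = Σ (O − E)² / E
  rough-coated: (104 − 102.75)² / 102.75 = 0.0152
  smooth-coated: (33 − 34.25)² / 34.25 = 0.0456
χ² = 0.0152 + 0.0456 = 0.0608 ≈ 0.061

0.061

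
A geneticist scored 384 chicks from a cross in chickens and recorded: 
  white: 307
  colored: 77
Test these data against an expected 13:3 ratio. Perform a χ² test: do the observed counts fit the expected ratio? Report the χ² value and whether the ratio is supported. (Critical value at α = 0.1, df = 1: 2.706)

0.427; consistent

The 13:3 ratio has 16 parts, so with N = 384 the expected counts are:
  white: 384 × 13/16 = 312
  colored: 384 × 3/16 = 72
χ² = Σ (O − E)² / E
  white: (307 − 312)² / 312 = 0.0801
  colored: (77 − 72)² / 72 = 0.3472
χ² = 0.0801 + 0.3472 = 0.4273 ≈ 0.427
Degrees of freedom = 2 − 1 = 1; critical value at α = 0.1 is 2.706.
Since 0.427 < 2.706, we fail to reject the null hypothesis — the data are consistent with the 13:3 ratio.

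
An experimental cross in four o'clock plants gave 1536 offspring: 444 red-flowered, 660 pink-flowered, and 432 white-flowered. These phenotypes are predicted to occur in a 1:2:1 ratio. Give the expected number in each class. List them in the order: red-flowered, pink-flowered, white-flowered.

Total ratio parts = 4. Expected numbers out of 1536:
  red-flowered: 1536 × 1/4 = 384
  pink-flowered: 1536 × 2/4 = 768
  white-flowered: 1536 × 1/4 = 384

384, 768, 384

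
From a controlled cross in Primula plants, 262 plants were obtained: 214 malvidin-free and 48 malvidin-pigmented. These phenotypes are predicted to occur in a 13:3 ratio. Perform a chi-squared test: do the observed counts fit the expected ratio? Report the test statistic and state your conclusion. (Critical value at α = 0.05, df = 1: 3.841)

The 13:3 ratio has 16 parts, so with N = 262 the expected counts are:
  malvidin-free: 262 × 13/16 = 212.875
  malvidin-pigmented: 262 × 3/16 = 49.125
χ² = Σ (O − E)² / E
  malvidin-free: (214 − 212.875)² / 212.875 = 0.0059
  malvidin-pigmented: (48 − 49.125)² / 49.125 = 0.0258
χ² = 0.0059 + 0.0258 = 0.0317 ≈ 0.032
Degrees of freedom = 2 − 1 = 1; critical value at α = 0.05 is 3.841.
Since 0.032 < 3.841, we fail to reject the null hypothesis — the data are consistent with the 13:3 ratio.

0.032; consistent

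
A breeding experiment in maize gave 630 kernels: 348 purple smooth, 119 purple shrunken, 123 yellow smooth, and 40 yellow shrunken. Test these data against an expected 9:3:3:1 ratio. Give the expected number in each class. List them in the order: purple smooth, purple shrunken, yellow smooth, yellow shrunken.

354.375, 118.125, 118.125, 39.375

Under the 9:3:3:1 hypothesis (Σ ratio = 16, N = 630):
  purple smooth: 630 × 9/16 = 354.375
  purple shrunken: 630 × 3/16 = 118.125
  yellow smooth: 630 × 3/16 = 118.125
  yellow shrunken: 630 × 1/16 = 39.375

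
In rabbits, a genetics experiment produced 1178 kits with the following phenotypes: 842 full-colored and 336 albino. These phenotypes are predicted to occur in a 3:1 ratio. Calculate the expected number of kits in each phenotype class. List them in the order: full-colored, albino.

The 3:1 ratio has 4 parts, so with N = 1178 the expected counts are:
  full-colored: 1178 × 3/4 = 883.5
  albino: 1178 × 1/4 = 294.5

883.5, 294.5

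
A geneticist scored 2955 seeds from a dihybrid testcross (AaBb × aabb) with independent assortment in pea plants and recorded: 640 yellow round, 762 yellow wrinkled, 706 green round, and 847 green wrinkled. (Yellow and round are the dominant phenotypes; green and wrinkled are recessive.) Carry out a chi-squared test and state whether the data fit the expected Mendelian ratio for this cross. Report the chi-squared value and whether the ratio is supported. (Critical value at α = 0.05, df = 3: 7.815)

31.246; not consistent

A dihybrid testcross with independent assortment gives a 1:1:1:1 ratio.
The 1:1:1:1 ratio has 4 parts, so with N = 2955 the expected counts are:
  yellow round: 2955 × 1/4 = 738.75
  yellow wrinkled: 2955 × 1/4 = 738.75
  green round: 2955 × 1/4 = 738.75
  green wrinkled: 2955 × 1/4 = 738.75
χ² = Σ (O − E)² / E
  yellow round: (640 − 738.75)² / 738.75 = 13.2001
  yellow wrinkled: (762 − 738.75)² / 738.75 = 0.7317
  green round: (706 − 738.75)² / 738.75 = 1.4519
  green wrinkled: (847 − 738.75)² / 738.75 = 15.8620
χ² = 13.2001 + 0.7317 + 1.4519 + 15.8620 = 31.2457 ≈ 31.246
Degrees of freedom = 4 − 1 = 3; critical value at α = 0.05 is 7.815.
Since 31.246 > 7.815, we reject the null hypothesis — the data do not fit the 1:1:1:1 ratio.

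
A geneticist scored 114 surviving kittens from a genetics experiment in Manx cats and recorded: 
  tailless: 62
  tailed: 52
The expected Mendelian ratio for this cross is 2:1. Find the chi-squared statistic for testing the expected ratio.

7.737

The 2:1 ratio has 3 parts, so with N = 114 the expected counts are:
  tailless: 114 × 2/3 = 76
  tailed: 114 × 1/3 = 38
χ² = Σ (O − E)² / E
  tailless: (62 − 76)² / 76 = 2.5789
  tailed: (52 − 38)² / 38 = 5.1579
χ² = 2.5789 + 5.1579 = 7.7368 ≈ 7.737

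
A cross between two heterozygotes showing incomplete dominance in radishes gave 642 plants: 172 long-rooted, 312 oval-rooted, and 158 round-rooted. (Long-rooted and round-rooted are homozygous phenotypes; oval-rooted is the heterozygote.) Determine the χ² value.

With incomplete dominance, a heterozygote × heterozygote cross gives a 1:2:1 phenotypic ratio.
Total ratio parts = 4. Expected numbers out of 642:
  long-rooted: 642 × 1/4 = 160.5
  oval-rooted: 642 × 2/4 = 321
  round-rooted: 642 × 1/4 = 160.5
χ² = Σ (O − E)² / E
  long-rooted: (172 − 160.5)² / 160.5 = 0.8240
  oval-rooted: (312 − 321)² / 321 = 0.2523
  round-rooted: (158 − 160.5)² / 160.5 = 0.0389
χ² = 0.8240 + 0.2523 + 0.0389 = 1.1152 ≈ 1.115

1.115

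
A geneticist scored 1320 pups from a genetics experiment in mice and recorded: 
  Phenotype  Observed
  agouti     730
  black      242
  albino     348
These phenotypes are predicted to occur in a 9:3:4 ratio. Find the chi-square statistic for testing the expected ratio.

Expected counts for N = 1320 under a 9:3:4 ratio (total parts = 16):
  agouti: 1320 × 9/16 = 742.5
  black: 1320 × 3/16 = 247.5
  albino: 1320 × 4/16 = 330
χ² = Σ (O − E)² / E
  agouti: (730 − 742.5)² / 742.5 = 0.2104
  black: (242 − 247.5)² / 247.5 = 0.1222
  albino: (348 − 330)² / 330 = 0.9818
χ² = 0.2104 + 0.1222 + 0.9818 = 1.3144 ≈ 1.314

1.314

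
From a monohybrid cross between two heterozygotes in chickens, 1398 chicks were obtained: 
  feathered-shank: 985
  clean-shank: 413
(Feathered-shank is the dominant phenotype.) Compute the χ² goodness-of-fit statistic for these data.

15.383

For a monohybrid cross between heterozygotes with complete dominance, the expected phenotypic ratio is 3:1.
Under the 3:1 hypothesis (Σ ratio = 4, N = 1398):
  feathered-shank: 1398 × 3/4 = 1048.5
  clean-shank: 1398 × 1/4 = 349.5
χ² = Σ (O − E)² / E
  feathered-shank: (985 − 1048.5)² / 1048.5 = 3.8457
  clean-shank: (413 − 349.5)² / 349.5 = 11.5372
χ² = 3.8457 + 11.5372 = 15.3829 ≈ 15.383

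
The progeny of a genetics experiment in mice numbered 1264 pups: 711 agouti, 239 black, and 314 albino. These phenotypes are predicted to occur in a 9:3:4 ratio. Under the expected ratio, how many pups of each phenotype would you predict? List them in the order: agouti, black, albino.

711, 237, 316

The 9:3:4 ratio has 16 parts, so with N = 1264 the expected counts are:
  agouti: 1264 × 9/16 = 711
  black: 1264 × 3/16 = 237
  albino: 1264 × 4/16 = 316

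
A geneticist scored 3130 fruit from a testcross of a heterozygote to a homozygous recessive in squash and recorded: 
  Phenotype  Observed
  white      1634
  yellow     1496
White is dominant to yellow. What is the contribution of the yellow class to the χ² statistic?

3.042

A testcross of a heterozygote (Aa × aa) gives a 1:1 phenotypic ratio.
Expected counts for N = 3130 under a 1:1 ratio (total parts = 2):
  white: 3130 × 1/2 = 1565
  yellow: 3130 × 1/2 = 1565
Contribution of yellow: (1496 − 1565)² / 1565 = 3.0422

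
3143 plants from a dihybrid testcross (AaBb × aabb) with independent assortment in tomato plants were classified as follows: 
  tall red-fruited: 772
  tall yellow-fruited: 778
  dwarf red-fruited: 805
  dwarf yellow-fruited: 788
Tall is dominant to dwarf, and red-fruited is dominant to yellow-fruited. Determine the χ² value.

A dihybrid testcross with independent assortment gives a 1:1:1:1 ratio.
Under the 1:1:1:1 hypothesis (Σ ratio = 4, N = 3143):
  tall red-fruited: 3143 × 1/4 = 785.75
  tall yellow-fruited: 3143 × 1/4 = 785.75
  dwarf red-fruited: 3143 × 1/4 = 785.75
  dwarf yellow-fruited: 3143 × 1/4 = 785.75
χ² = Σ (O − E)² / E
  tall red-fruited: (772 − 785.75)² / 785.75 = 0.2406
  tall yellow-fruited: (778 − 785.75)² / 785.75 = 0.0764
  dwarf red-fruited: (805 − 785.75)² / 785.75 = 0.4716
  dwarf yellow-fruited: (788 − 785.75)² / 785.75 = 0.0064
χ² = 0.2406 + 0.0764 + 0.4716 + 0.0064 = 0.795

0.795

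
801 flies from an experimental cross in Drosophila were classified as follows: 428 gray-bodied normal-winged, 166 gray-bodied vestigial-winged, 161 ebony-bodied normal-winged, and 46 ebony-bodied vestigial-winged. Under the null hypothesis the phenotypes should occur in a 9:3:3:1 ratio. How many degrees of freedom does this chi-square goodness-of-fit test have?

A goodness-of-fit test with 4 phenotype classes has df = 4 − 1 = 3.

3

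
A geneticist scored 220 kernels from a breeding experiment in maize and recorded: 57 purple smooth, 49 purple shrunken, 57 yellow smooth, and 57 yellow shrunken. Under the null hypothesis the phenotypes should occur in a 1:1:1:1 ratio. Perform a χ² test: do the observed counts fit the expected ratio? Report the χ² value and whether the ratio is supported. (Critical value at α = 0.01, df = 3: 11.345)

0.873; consistent

Expected counts for N = 220 under a 1:1:1:1 ratio (total parts = 4):
  purple smooth: 220 × 1/4 = 55
  purple shrunken: 220 × 1/4 = 55
  yellow smooth: 220 × 1/4 = 55
  yellow shrunken: 220 × 1/4 = 55
χ² = Σ (O − E)² / E
  purple smooth: (57 − 55)² / 55 = 0.0727
  purple shrunken: (49 − 55)² / 55 = 0.6545
  yellow smooth: (57 − 55)² / 55 = 0.0727
  yellow shrunken: (57 − 55)² / 55 = 0.0727
χ² = 0.0727 + 0.6545 + 0.0727 + 0.0727 = 0.8726 ≈ 0.873
Degrees of freedom = 4 − 1 = 3; critical value at α = 0.01 is 11.345.
Since 0.873 < 11.345, we fail to reject the null hypothesis — the data are consistent with the 1:1:1:1 ratio.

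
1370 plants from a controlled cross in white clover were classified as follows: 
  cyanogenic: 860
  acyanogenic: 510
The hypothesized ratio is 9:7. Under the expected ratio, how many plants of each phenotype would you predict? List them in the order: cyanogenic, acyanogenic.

Under the 9:7 hypothesis (Σ ratio = 16, N = 1370):
  cyanogenic: 1370 × 9/16 = 770.625
  acyanogenic: 1370 × 7/16 = 599.375

770.625, 599.375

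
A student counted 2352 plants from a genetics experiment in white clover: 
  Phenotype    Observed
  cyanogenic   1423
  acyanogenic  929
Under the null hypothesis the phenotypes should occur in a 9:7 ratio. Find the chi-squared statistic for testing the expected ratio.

17.277

Under the 9:7 hypothesis (Σ ratio = 16, N = 2352):
  cyanogenic: 2352 × 9/16 = 1323
  acyanogenic: 2352 × 7/16 = 1029
χ² = Σ (O − E)² / E
  cyanogenic: (1423 − 1323)² / 1323 = 7.5586
  acyanogenic: (929 − 1029)² / 1029 = 9.7182
χ² = 7.5586 + 9.7182 = 17.2768 ≈ 17.277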